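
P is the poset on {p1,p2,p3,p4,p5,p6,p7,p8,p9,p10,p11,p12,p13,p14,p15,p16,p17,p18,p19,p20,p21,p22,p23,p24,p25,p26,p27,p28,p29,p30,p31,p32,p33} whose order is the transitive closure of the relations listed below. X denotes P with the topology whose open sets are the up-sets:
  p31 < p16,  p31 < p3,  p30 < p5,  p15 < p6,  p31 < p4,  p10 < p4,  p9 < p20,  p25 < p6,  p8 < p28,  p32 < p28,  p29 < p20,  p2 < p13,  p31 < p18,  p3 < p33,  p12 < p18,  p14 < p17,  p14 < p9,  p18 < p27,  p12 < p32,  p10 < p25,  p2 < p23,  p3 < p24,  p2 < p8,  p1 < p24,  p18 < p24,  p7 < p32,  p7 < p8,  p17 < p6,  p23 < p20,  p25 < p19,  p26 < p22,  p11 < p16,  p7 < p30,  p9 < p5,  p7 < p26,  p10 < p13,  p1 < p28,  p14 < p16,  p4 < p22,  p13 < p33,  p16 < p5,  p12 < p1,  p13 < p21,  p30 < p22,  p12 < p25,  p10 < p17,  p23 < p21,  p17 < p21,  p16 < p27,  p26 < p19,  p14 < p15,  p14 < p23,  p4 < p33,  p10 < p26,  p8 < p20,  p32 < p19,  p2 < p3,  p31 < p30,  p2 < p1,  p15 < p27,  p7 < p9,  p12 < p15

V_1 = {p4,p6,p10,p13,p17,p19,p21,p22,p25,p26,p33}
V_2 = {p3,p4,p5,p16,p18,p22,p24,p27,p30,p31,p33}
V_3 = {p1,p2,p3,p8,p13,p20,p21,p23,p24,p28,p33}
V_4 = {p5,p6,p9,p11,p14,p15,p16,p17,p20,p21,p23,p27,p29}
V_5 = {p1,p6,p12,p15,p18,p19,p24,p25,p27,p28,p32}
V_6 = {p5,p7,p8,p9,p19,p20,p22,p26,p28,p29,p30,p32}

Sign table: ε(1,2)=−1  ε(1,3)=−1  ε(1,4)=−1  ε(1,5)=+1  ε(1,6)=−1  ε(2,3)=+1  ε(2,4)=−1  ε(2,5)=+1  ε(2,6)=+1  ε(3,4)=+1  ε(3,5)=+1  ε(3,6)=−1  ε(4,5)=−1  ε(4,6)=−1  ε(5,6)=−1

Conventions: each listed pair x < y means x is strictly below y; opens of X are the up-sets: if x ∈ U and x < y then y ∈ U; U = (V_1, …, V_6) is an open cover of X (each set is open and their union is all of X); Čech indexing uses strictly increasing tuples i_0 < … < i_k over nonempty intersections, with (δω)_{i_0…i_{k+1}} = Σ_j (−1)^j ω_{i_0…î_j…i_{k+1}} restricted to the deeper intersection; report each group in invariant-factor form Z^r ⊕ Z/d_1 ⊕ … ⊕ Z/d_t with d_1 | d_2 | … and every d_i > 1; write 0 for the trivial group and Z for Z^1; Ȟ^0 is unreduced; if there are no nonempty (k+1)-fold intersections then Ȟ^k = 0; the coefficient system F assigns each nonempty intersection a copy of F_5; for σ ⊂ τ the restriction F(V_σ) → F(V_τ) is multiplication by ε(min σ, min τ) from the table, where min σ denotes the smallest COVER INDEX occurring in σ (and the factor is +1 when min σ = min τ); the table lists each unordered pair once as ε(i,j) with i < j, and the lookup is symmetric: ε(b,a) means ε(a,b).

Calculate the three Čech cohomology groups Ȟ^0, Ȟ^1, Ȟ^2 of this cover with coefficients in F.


cover nerve:
  V12={p4,p22,p33} V13={p13,p21,p33} V14={p6,p17,p21} V15={p6,p19,p25} V16={p19,p22,p26} V23={p3,p24,p33} V24={p5,p16,p27} V25={p18,p24,p27} V26={p5,p22,p30} V34={p20,p21,p23} V35={p1,p24,p28} V36={p8,p20,p28} V45={p6,p15,p27} V46={p5,p9,p20,p29} V56={p19,p28,p32}
  V123={p33} V126={p22} V134={p21} V145={p6} V156={p19} V235={p24} V245={p27} V246={p5} V346={p20} V356={p28}
C dims 6,15,10; δ0: rk_F5 6; δ1: rk_F5 9
Ȟ^0: (6−6)−0=0 ⇒ 0
Ȟ^1: (15−9)−6=0 ⇒ 0
Ȟ^2: (10−0)−9=1 ⇒ Z/5

Ȟ^0 ≅ 0, Ȟ^1 ≅ 0, Ȟ^2 ≅ Z/5


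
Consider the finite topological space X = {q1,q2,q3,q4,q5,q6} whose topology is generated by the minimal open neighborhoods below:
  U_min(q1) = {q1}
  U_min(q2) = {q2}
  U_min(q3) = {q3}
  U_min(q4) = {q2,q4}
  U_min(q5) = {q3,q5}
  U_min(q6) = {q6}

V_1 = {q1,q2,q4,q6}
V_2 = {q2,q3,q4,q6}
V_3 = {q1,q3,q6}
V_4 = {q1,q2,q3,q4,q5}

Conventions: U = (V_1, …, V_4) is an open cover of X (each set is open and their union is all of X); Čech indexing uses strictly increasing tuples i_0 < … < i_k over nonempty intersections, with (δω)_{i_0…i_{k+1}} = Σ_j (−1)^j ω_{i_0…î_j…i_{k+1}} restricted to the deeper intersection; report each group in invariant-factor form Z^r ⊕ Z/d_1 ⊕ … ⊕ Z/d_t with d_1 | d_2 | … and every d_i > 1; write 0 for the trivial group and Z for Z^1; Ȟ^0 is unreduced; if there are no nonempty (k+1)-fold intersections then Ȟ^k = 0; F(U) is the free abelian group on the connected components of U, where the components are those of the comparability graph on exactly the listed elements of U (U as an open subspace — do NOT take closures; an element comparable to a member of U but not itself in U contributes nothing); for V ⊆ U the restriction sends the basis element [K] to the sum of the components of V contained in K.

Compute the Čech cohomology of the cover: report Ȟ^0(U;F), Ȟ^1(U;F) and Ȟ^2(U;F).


cover nerve:
  V12={q2,q4,q6} V13={q1,q6} V14={q1,q2,q4} V23={q3,q6} V24={q2,q3,q4} V34={q1,q3}
  V123={q6} V124={q2,q4} V134={q1} V234={q3}
components per intersection:
  V1: {q1} {q2,q4} {q6}
  V2: {q2,q4} {q3} {q6}
  V3: {q1} {q3} {q6}
  V4: {q1} {q2,q4} {q3,q5}
  V12: {q2,q4} {q6}
  V13: {q1} {q6}
  V14: {q1} {q2,q4}
  V23: {q3} {q6}
  V24: {q2,q4} {q3}
  V34: {q1} {q3}
  V123: {q6}
  V124: {q2,q4}
  V134: {q1}
  V234: {q3}
C dims 12,12,4; δ0: rk 8, SNF 1^8; δ1: rk 4, SNF 1^4
Ȟ^0: (12−8)−0=4 ⇒ Z^4
Ȟ^1: (12−4)−8=0 ⇒ 0
Ȟ^2: (4−0)−4=0 ⇒ 0

Ȟ^0(U;F) ≅ Z^4; Ȟ^1(U;F) ≅ 0; Ȟ^2(U;F) ≅ 0


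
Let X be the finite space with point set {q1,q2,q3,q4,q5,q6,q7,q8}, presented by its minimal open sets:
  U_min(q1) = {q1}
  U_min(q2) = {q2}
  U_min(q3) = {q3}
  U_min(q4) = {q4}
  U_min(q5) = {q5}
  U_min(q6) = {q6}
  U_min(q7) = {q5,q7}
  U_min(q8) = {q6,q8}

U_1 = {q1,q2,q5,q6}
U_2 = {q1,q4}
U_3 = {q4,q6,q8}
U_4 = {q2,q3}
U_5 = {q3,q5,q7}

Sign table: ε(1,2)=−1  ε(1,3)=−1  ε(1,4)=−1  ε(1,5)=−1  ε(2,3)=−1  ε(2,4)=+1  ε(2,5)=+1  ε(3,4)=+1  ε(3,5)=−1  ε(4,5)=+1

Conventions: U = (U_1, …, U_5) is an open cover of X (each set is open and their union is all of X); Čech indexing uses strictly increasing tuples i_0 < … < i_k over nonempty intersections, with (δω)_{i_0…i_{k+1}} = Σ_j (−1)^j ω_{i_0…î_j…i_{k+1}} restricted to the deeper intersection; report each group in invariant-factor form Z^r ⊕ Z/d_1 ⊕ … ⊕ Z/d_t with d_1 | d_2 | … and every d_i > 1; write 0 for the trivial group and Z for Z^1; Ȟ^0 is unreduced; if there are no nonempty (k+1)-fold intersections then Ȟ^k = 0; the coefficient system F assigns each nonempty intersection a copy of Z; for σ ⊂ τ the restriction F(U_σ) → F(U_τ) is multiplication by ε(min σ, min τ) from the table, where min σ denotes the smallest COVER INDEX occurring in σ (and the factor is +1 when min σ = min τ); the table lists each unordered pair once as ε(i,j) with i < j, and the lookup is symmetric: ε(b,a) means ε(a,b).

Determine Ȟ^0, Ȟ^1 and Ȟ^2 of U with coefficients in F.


Ȟ^0(U;F) ≅ 0; Ȟ^1(U;F) ≅ Z ⊕ Z/2; Ȟ^2(U;F) ≅ 0

nonempty overlaps:
  U12={q1} U13={q6} U14={q2} U15={q5} U23={q4} U45={q3}
C dims 5,6; δ0: rk 5, SNF 1^4·2
degree 0: 5−5−0 = 0 → Ȟ^0 ≅ 0
degree 1: 6−0−5 = 1 plus torsion [2] → Ȟ^1 ≅ Z ⊕ Z/2
degree 2: 0−0−0 = 0 → Ȟ^2 ≅ 0


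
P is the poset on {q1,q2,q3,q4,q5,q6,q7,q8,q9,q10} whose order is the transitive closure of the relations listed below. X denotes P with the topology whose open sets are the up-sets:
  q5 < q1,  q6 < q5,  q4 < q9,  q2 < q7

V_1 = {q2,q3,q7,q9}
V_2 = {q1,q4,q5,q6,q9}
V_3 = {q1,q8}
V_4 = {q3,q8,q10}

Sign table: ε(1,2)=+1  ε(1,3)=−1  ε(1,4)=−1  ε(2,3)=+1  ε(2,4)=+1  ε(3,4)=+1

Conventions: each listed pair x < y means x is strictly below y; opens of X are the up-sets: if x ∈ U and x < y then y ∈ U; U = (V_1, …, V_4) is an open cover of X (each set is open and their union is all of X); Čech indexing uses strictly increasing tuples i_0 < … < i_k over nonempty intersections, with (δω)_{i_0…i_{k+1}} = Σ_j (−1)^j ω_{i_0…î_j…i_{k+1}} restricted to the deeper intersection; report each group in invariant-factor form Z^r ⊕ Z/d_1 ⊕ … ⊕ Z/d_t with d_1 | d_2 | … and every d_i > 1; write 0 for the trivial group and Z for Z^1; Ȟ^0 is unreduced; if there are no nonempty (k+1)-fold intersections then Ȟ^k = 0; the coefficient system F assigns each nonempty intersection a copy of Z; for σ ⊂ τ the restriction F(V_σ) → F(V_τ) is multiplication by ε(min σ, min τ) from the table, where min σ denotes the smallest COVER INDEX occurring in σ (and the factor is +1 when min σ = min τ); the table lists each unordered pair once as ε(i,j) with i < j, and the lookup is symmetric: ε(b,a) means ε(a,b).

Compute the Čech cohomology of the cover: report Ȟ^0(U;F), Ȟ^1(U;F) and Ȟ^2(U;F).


intersection data:
  V12={q9} V14={q3} V23={q1} V34={q8}
C dims 4,4; δ0: rk 4, SNF 1^3·2
Ȟ^0 = (4 − 4) − 0 = 0, so Ȟ^0 ≅ 0
Ȟ^1 = (4 − 0) − 4 = 0 plus torsion [2], so Ȟ^1 ≅ Z/2
Ȟ^2 = (0 − 0) − 0 = 0, so Ȟ^2 ≅ 0

Ȟ^0(U;F) ≅ 0; Ȟ^1(U;F) ≅ Z/2; Ȟ^2(U;F) ≅ 0


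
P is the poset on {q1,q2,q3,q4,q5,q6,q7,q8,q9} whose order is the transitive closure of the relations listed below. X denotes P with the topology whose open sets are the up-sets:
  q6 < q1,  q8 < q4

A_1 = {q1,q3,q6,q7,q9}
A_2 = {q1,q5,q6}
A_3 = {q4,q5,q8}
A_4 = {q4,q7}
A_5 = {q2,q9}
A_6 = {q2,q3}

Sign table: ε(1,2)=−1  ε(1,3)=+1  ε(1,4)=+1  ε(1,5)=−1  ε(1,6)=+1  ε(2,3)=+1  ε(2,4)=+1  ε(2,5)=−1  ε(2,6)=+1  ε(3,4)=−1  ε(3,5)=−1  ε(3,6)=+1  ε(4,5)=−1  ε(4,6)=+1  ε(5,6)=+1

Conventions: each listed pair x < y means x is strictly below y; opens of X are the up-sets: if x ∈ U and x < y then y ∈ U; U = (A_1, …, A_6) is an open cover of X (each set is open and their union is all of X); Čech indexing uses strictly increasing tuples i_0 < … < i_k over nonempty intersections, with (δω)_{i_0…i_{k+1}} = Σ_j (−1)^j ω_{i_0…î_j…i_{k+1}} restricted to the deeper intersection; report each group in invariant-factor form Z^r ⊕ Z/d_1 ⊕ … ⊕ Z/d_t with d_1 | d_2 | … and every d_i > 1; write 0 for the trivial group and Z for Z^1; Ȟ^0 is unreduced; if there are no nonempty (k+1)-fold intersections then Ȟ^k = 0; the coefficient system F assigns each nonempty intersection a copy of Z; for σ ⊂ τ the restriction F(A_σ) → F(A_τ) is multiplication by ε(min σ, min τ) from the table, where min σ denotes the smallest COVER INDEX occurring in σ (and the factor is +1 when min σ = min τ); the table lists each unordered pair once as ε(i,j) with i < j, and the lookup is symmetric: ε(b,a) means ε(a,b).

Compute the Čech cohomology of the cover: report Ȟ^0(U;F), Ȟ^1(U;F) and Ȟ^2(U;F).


nonempty intersections:
  A12={q1,q6} A14={q7} A15={q9} A16={q3} A23={q5} A34={q4} A56={q2}
C dims 6,7; δ0: rk 6, SNF 1^5·2
Ȟ^0: (6−6)−0=0 ⇒ 0
Ȟ^1: (7−0)−6=1 plus torsion [2] ⇒ Z ⊕ Z/2
Ȟ^2: (0−0)−0=0 ⇒ 0

Ȟ^0 ≅ 0; Ȟ^1 ≅ Z ⊕ Z/2; Ȟ^2 ≅ 0


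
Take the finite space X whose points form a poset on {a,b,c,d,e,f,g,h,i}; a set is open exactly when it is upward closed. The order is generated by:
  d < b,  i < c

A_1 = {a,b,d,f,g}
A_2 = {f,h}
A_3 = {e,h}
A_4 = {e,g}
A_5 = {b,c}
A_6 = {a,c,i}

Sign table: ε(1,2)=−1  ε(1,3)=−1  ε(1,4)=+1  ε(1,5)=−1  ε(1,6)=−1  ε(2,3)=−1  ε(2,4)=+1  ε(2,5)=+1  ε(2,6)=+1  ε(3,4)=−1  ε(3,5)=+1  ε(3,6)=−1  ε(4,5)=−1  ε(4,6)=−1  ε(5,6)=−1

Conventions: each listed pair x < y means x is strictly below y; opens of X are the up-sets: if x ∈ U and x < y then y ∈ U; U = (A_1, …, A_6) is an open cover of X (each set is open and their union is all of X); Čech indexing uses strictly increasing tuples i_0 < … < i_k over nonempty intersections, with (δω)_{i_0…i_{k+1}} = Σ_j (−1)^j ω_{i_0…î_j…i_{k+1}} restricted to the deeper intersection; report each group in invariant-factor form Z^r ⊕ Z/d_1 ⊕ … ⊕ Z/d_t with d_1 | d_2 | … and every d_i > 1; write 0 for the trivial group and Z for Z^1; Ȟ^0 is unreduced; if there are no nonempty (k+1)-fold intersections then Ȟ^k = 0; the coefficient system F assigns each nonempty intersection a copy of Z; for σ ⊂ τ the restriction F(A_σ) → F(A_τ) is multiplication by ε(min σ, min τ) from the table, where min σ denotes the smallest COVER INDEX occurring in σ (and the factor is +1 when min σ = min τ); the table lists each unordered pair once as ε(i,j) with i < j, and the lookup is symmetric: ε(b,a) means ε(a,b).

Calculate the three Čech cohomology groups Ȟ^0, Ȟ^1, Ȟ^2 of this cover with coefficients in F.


Ȟ^0(U;F) ≅ 0, Ȟ^1(U;F) ≅ Z ⊕ Z/2, Ȟ^2(U;F) ≅ 0

nonempty overlaps:
  A12={f} A14={g} A15={b} A16={a} A23={h} A34={e} A56={c}
C dims 6,7; δ0: rk 6, SNF 1^5·2
degree 0: 6−6−0 = 0 → Ȟ^0 ≅ 0
degree 1: 7−0−6 = 1 plus torsion [2] → Ȟ^1 ≅ Z ⊕ Z/2
degree 2: 0−0−0 = 0 → Ȟ^2 ≅ 0


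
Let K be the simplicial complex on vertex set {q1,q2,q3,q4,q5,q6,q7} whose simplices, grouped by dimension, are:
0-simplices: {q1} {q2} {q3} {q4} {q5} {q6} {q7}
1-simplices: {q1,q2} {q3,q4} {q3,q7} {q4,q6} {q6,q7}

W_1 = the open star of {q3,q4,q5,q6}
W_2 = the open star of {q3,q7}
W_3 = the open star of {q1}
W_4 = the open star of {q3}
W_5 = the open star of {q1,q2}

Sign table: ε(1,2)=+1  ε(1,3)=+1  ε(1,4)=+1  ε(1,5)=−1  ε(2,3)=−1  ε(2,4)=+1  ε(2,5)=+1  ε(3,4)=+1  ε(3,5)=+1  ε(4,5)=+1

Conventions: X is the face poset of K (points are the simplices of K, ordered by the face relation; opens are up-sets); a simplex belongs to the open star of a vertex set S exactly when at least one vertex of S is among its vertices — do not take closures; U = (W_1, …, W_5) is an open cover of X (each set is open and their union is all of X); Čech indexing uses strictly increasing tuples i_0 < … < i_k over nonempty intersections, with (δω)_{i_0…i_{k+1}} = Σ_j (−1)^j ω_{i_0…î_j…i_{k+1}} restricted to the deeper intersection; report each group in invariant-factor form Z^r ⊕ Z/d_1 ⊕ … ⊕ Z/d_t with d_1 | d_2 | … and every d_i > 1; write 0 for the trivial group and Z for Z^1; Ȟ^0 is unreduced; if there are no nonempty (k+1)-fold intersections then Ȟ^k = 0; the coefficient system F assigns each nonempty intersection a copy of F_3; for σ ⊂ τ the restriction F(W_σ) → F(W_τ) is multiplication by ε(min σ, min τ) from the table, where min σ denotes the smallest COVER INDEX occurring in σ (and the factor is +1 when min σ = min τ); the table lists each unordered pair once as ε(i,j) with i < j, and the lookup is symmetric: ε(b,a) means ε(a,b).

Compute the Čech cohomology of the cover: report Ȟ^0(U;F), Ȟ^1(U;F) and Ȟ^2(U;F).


Ȟ^0(U;F) ≅ Z/3 ⊕ Z/3,  Ȟ^1(U;F) ≅ 0,  Ȟ^2(U;F) ≅ 0

nerve of the cover:
  W1={{q3},{q4},{q5},{q6},{q3,q4},{q3,q7},{q4,q6},{q6,q7}} W2={{q3},{q7},{q3,q4},{q3,q7},{q6,q7}} W3={{q1},{q1,q2}} W4={{q3},{q3,q4},{q3,q7}} W5={{q1},{q2},{q1,q2}}
  W12={{q3},{q3,q4},{q3,q7},{q6,q7}} W14={{q3},{q3,q4},{q3,q7}} W24={{q3},{q3,q4},{q3,q7}} W35={{q1},{q1,q2}}
  W124={{q3},{q3,q4},{q3,q7}}
C dims 5,4,1; δ0: rk_F3 3; δ1: rk_F3 1
Ȟ^0 = (5 − 3) − 0 = 2, so Ȟ^0 ≅ Z/3 ⊕ Z/3
Ȟ^1 = (4 − 1) − 3 = 0, so Ȟ^1 ≅ 0
Ȟ^2 = (1 − 0) − 1 = 0, so Ȟ^2 ≅ 0


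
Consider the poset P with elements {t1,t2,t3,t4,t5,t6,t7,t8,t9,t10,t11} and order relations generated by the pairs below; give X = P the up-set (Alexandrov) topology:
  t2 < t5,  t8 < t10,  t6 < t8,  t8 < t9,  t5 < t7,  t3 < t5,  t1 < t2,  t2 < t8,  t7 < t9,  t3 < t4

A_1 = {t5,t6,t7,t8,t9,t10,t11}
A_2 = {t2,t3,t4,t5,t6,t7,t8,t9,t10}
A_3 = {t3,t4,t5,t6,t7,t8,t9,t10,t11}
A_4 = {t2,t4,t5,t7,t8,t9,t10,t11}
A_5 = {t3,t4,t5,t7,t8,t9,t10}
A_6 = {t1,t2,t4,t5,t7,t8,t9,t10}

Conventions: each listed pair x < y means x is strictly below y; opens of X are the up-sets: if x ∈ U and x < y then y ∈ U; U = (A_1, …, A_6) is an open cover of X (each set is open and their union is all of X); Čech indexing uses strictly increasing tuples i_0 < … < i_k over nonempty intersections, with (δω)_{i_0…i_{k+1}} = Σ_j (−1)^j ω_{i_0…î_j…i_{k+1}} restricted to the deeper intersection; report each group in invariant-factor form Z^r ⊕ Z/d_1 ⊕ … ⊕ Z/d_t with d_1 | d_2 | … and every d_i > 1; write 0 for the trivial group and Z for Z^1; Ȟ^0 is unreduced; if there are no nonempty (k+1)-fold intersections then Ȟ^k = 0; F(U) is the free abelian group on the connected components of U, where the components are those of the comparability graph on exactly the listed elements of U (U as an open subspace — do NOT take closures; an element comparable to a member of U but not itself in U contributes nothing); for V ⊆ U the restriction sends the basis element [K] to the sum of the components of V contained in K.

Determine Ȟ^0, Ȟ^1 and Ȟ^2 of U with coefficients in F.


Ȟ^0 ≅ Z^2,  Ȟ^1 ≅ 0,  Ȟ^2 ≅ 0

cover nerve:
  A12={t5,t6,t7,t8,t9,t10} A13={t5,t6,t7,t8,t9,t10,t11} A14={t5,t7,t8,t9,t10,t11} A15={t5,t7,t8,t9,t10} A16={t5,t7,t8,t9,t10} A23={t3,t4,t5,t6,t7,t8,t9,t10} A24={t2,t4,t5,t7,t8,t9,t10} A25={t3,t4,t5,t7,t8,t9,t10} A26={t2,t4,t5,t7,t8,t9,t10} A34={t4,t5,t7,t8,t9,t10,t11} A35={t3,t4,t5,t7,t8,t9,t10} A36={t4,t5,t7,t8,t9,t10} A45={t4,t5,t7,t8,t9,t10} A46={t2,t4,t5,t7,t8,t9,t10} A56={t4,t5,t7,t8,t9,t10}
  A123={t5,t6,t7,t8,t9,t10} A124={t5,t7,t8,t9,t10} A125={t5,t7,t8,t9,t10} A126={t5,t7,t8,t9,t10} A134={t5,t7,t8,t9,t10,t11} A135={t5,t7,t8,t9,t10} A136={t5,t7,t8,t9,t10} A145={t5,t7,t8,t9,t10} A146={t5,t7,t8,t9,t10} A156={t5,t7,t8,t9,t10} A234={t4,t5,t7,t8,t9,t10} A235={t3,t4,t5,t7,t8,t9,t10} A236={t4,t5,t7,t8,t9,t10} A245={t4,t5,t7,t8,t9,t10} A246={t2,t4,t5,t7,t8,t9,t10} A256={t4,t5,t7,t8,t9,t10} A345={t4,t5,t7,t8,t9,t10} A346={t4,t5,t7,t8,t9,t10} A356={t4,t5,t7,t8,t9,t10} A456={t4,t5,t7,t8,t9,t10}
  A1234={t5,t7,t8,t9,t10} A1235={t5,t7,t8,t9,t10} A1236={t5,t7,t8,t9,t10} A1245={t5,t7,t8,t9,t10} A1246={t5,t7,t8,t9,t10} A1256={t5,t7,t8,t9,t10} A1345={t5,t7,t8,t9,t10} A1346={t5,t7,t8,t9,t10} A1356={t5,t7,t8,t9,t10} A1456={t5,t7,t8,t9,t10} A2345={t4,t5,t7,t8,t9,t10} A2346={t4,t5,t7,t8,t9,t10} A2356={t4,t5,t7,t8,t9,t10} A2456={t4,t5,t7,t8,t9,t10} A3456={t4,t5,t7,t8,t9,t10}
  A12345={t5,t7,t8,t9,t10} A12346={t5,t7,t8,t9,t10} A12356={t5,t7,t8,t9,t10} A12456={t5,t7,t8,t9,t10} A13456={t5,t7,t8,t9,t10} A23456={t4,t5,t7,t8,t9,t10}
  A123456={t5,t7,t8,t9,t10}
components per intersection:
  A1: {t5,t6,t7,t8,t9,t10} {t11}
  A2: {t2,t3,t4,t5,t6,t7,t8,t9,t10}
  A3: {t3,t4,t5,t6,t7,t8,t9,t10} {t11}
  A4: {t2,t5,t7,t8,t9,t10} {t4} {t11}
  A5: {t3,t4,t5,t7,t8,t9,t10}
  A6: {t1,t2,t5,t7,t8,t9,t10} {t4}
  A12: {t5,t6,t7,t8,t9,t10}
  A13: {t5,t6,t7,t8,t9,t10} {t11}
  A14: {t5,t7,t8,t9,t10} {t11}
  A15: {t5,t7,t8,t9,t10}
  A16: {t5,t7,t8,t9,t10}
  A23: {t3,t4,t5,t6,t7,t8,t9,t10}
  A24: {t2,t5,t7,t8,t9,t10} {t4}
  A25: {t3,t4,t5,t7,t8,t9,t10}
  A26: {t2,t5,t7,t8,t9,t10} {t4}
  A34: {t4} {t5,t7,t8,t9,t10} {t11}
  A35: {t3,t4,t5,t7,t8,t9,t10}
  A36: {t4} {t5,t7,t8,t9,t10}
  A45: {t4} {t5,t7,t8,t9,t10}
  A46: {t2,t5,t7,t8,t9,t10} {t4}
  A56: {t4} {t5,t7,t8,t9,t10}
  A123: {t5,t6,t7,t8,t9,t10}
  A124: {t5,t7,t8,t9,t10}
  A125: {t5,t7,t8,t9,t10}
  A126: {t5,t7,t8,t9,t10}
  A134: {t5,t7,t8,t9,t10} {t11}
  A135: {t5,t7,t8,t9,t10}
  A136: {t5,t7,t8,t9,t10}
  A145: {t5,t7,t8,t9,t10}
  A146: {t5,t7,t8,t9,t10}
  A156: {t5,t7,t8,t9,t10}
  A234: {t4} {t5,t7,t8,t9,t10}
  A235: {t3,t4,t5,t7,t8,t9,t10}
  A236: {t4} {t5,t7,t8,t9,t10}
  A245: {t4} {t5,t7,t8,t9,t10}
  A246: {t2,t5,t7,t8,t9,t10} {t4}
  A256: {t4} {t5,t7,t8,t9,t10}
  A345: {t4} {t5,t7,t8,t9,t10}
  A346: {t4} {t5,t7,t8,t9,t10}
  A356: {t4} {t5,t7,t8,t9,t10}
  A456: {t4} {t5,t7,t8,t9,t10}
  A1234: {t5,t7,t8,t9,t10}
  A1235: {t5,t7,t8,t9,t10}
  A1236: {t5,t7,t8,t9,t10}
  A1245: {t5,t7,t8,t9,t10}
  A1246: {t5,t7,t8,t9,t10}
  A1256: {t5,t7,t8,t9,t10}
  A1345: {t5,t7,t8,t9,t10}
  A1346: {t5,t7,t8,t9,t10}
  A1356: {t5,t7,t8,t9,t10}
  A1456: {t5,t7,t8,t9,t10}
  A2345: {t4} {t5,t7,t8,t9,t10}
  A2346: {t4} {t5,t7,t8,t9,t10}
  A2356: {t4} {t5,t7,t8,t9,t10}
  A2456: {t4} {t5,t7,t8,t9,t10}
  A3456: {t4} {t5,t7,t8,t9,t10}
  A12345: {t5,t7,t8,t9,t10}
  A12346: {t5,t7,t8,t9,t10}
  A12356: {t5,t7,t8,t9,t10}
  A12456: {t5,t7,t8,t9,t10}
  A13456: {t5,t7,t8,t9,t10}
  A23456: {t4} {t5,t7,t8,t9,t10}
  A123456: {t5,t7,t8,t9,t10}
C dims 11,25,30,20; δ0: rk 9, SNF 1^9; δ1: rk 16, SNF 1^16; δ2: rk 14, SNF 1^14
Ȟ^0: (11−9)−0=2 ⇒ Z^2
Ȟ^1: (25−16)−9=0 ⇒ 0
Ȟ^2: (30−14)−16=0 ⇒ 0


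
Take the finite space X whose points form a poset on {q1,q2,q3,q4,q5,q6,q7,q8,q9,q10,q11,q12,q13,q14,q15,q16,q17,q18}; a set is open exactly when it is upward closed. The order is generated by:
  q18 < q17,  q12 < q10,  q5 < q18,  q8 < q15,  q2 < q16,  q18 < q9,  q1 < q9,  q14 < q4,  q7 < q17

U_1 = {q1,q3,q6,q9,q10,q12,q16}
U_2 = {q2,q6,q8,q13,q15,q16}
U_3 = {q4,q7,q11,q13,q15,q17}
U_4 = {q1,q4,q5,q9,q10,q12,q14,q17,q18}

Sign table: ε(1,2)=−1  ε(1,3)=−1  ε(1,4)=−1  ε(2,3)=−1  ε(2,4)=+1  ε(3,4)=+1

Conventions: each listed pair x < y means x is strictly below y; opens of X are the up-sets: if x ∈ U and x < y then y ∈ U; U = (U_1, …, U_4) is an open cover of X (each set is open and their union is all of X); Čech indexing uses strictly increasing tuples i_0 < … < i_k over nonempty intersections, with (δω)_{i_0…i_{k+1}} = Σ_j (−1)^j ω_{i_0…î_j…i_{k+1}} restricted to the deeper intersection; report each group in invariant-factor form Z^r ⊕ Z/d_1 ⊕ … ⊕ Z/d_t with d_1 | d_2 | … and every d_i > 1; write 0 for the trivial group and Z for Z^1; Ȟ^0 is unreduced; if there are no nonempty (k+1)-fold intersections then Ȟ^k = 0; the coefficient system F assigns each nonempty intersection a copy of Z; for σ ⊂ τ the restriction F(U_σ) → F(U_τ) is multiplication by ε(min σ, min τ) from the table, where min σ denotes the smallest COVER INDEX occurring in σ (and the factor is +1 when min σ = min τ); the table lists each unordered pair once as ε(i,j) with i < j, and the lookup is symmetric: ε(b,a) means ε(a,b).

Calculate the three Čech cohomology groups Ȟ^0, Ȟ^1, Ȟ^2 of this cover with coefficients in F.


Ȟ^0 ≅ 0, Ȟ^1 ≅ Z/2, Ȟ^2 ≅ 0

nonempty intersections:
  U12={q6,q16} U14={q1,q9,q10,q12} U23={q13,q15} U34={q4,q17}
C dims 4,4; δ0: rk 4, SNF 1^3·2
Ȟ^0: (4−4)−0=0 ⇒ 0
Ȟ^1: (4−0)−4=0 plus torsion [2] ⇒ Z/2
Ȟ^2: (0−0)−0=0 ⇒ 0


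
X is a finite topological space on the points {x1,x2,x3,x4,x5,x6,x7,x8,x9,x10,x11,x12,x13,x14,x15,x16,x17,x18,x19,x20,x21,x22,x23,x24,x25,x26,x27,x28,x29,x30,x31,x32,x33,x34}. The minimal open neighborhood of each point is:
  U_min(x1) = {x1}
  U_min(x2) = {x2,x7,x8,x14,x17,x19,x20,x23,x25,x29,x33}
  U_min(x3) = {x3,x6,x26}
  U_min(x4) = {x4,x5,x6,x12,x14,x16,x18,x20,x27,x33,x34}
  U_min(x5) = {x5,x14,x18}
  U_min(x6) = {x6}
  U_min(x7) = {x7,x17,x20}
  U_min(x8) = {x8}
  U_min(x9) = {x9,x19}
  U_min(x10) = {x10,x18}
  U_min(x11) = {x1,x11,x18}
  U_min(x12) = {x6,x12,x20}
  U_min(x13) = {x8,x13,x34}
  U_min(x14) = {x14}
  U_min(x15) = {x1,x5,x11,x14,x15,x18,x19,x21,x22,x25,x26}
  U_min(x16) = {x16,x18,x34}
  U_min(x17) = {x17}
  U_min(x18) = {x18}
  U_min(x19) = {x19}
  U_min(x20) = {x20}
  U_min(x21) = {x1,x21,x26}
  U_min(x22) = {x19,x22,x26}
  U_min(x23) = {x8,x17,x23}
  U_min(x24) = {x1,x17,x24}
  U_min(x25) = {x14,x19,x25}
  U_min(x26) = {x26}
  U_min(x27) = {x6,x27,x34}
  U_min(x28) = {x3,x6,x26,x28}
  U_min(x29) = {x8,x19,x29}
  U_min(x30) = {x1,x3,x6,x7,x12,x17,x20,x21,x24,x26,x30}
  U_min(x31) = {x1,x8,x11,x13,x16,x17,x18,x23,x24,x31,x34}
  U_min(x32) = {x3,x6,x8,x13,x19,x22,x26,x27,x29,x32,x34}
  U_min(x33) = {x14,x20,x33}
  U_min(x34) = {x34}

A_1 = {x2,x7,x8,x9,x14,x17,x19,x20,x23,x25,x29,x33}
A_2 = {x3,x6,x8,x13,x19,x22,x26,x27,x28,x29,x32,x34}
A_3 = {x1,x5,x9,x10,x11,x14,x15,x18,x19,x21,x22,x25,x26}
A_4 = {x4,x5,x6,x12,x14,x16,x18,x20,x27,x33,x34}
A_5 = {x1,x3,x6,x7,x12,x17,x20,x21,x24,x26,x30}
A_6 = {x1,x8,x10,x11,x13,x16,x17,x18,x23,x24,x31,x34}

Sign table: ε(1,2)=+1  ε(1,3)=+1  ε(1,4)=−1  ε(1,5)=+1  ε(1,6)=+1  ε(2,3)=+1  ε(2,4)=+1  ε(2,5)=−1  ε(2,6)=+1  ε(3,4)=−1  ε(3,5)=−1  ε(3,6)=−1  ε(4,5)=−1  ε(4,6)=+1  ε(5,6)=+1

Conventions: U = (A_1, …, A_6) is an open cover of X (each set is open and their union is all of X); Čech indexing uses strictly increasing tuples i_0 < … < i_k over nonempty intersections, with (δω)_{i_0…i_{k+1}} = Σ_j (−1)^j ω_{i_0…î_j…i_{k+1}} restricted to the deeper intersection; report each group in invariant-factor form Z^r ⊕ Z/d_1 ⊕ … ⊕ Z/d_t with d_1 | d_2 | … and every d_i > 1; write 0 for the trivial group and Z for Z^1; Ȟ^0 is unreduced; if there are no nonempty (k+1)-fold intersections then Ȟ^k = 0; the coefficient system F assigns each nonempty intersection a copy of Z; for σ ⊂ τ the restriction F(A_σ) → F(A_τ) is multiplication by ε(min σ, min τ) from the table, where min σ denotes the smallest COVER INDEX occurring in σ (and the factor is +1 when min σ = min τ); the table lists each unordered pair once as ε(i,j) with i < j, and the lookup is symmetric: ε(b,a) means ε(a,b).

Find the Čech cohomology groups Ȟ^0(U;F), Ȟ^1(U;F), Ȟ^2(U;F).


nonempty overlaps:
  A12={x8,x19,x29} A13={x9,x14,x19,x25} A14={x14,x20,x33} A15={x7,x17,x20} A16={x8,x17,x23} A23={x19,x22,x26} A24={x6,x27,x34} A25={x3,x6,x26} A26={x8,x13,x34} A34={x5,x14,x18} A35={x1,x21,x26} A36={x1,x10,x11,x18} A45={x6,x12,x20} A46={x16,x18,x34} A56={x1,x17,x24}
  A123={x19} A126={x8} A134={x14} A145={x20} A156={x17} A235={x26} A245={x6} A246={x34} A346={x18} A356={x1}
C dims 6,15,10; δ0: rk 6, SNF 1^5·2; δ1: rk 9, SNF 1^9
degree 0: 6−6−0 = 0 → Ȟ^0 ≅ 0
degree 1: 15−9−6 = 0 plus torsion [2] → Ȟ^1 ≅ Z/2
degree 2: 10−0−9 = 1 → Ȟ^2 ≅ Z

Ȟ^0 = 0,  Ȟ^1 = Z/2,  Ȟ^2 = Z


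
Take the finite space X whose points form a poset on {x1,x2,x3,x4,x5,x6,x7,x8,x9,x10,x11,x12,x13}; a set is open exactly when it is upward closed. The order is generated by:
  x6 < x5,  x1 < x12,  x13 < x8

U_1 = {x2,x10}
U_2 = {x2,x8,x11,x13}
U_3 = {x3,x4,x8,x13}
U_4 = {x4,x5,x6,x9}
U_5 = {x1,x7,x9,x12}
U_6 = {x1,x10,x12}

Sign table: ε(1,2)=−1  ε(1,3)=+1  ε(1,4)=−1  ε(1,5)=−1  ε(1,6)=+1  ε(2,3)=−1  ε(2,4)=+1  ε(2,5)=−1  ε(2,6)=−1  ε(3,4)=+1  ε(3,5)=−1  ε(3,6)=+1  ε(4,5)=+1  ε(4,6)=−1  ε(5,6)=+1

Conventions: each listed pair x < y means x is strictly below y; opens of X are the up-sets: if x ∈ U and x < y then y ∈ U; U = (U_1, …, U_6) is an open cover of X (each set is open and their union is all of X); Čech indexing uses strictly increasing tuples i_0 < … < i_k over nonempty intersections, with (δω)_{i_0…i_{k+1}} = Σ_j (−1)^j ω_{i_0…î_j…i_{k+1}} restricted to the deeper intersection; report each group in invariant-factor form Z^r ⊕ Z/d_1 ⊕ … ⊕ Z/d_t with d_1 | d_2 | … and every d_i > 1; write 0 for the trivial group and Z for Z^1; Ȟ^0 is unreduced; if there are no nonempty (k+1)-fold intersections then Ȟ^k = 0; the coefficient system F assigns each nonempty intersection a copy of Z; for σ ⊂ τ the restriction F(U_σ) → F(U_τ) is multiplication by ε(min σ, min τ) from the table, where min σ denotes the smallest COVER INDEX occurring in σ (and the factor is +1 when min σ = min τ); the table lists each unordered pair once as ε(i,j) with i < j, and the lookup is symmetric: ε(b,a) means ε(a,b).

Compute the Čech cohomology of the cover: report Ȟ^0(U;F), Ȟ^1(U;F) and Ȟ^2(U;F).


Ȟ^0(U;F) ≅ Z, Ȟ^1(U;F) ≅ Z, Ȟ^2(U;F) ≅ 0

nerve of the cover:
  U12={x2} U16={x10} U23={x8,x13} U34={x4} U45={x9} U56={x1,x12}
C dims 6,6; δ0: rk 5, SNF 1^5
Ȟ^0 = (6 − 5) − 0 = 1, so Ȟ^0 ≅ Z
Ȟ^1 = (6 − 0) − 5 = 1, so Ȟ^1 ≅ Z
Ȟ^2 = (0 − 0) − 0 = 0, so Ȟ^2 ≅ 0


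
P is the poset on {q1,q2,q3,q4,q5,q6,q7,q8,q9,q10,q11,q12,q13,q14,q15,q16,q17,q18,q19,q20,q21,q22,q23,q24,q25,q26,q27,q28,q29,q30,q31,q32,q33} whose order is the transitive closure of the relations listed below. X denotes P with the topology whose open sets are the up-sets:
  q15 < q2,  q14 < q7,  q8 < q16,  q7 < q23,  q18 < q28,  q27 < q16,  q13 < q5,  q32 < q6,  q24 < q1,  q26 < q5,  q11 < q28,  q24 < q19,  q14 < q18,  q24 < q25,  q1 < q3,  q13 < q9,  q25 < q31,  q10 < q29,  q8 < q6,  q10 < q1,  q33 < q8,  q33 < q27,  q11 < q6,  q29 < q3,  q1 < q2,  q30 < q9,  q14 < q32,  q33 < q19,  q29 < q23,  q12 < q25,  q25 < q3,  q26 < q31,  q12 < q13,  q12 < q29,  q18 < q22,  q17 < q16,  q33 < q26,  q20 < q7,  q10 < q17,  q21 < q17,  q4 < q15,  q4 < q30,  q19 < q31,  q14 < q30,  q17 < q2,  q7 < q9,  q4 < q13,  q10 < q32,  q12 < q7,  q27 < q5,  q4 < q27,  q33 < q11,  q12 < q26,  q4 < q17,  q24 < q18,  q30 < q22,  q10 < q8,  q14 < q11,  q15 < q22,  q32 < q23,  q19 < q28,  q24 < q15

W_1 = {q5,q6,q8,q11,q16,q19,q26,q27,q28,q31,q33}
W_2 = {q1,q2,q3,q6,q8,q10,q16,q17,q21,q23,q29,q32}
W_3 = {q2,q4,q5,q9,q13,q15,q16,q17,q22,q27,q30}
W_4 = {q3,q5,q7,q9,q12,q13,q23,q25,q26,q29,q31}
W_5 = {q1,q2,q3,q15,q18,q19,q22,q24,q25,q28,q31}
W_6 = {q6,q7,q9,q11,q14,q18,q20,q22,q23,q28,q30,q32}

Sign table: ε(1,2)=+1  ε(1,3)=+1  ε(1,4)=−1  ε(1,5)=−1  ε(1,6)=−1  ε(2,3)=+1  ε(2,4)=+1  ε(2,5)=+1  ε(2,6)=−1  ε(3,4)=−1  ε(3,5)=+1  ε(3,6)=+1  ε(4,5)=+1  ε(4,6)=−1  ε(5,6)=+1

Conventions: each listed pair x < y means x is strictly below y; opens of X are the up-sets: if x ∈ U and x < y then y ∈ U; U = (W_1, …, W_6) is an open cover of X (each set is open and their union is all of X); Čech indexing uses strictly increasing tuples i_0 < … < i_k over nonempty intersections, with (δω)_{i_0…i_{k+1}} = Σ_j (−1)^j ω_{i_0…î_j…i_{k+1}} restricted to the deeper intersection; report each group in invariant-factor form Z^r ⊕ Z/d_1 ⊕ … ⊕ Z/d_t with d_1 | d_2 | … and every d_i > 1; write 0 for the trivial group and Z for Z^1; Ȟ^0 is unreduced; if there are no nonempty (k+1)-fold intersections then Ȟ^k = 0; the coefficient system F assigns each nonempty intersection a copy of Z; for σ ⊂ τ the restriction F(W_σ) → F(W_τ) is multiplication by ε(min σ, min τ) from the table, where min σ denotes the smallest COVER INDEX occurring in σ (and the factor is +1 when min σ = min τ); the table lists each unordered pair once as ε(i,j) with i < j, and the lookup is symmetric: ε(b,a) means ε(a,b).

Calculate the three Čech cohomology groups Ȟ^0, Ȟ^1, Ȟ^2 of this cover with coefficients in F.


nerve simplices:
  W12={q6,q8,q16} W13={q5,q16,q27} W14={q5,q26,q31} W15={q19,q28,q31} W16={q6,q11,q28} W23={q2,q16,q17} W24={q3,q23,q29} W25={q1,q2,q3} W26={q6,q23,q32} W34={q5,q9,q13} W35={q2,q15,q22} W36={q9,q22,q30} W45={q3,q25,q31} W46={q7,q9,q23} W56={q18,q22,q28}
  W123={q16} W126={q6} W134={q5} W145={q31} W156={q28} W235={q2} W245={q3} W246={q23} W346={q9} W356={q22}
C dims 6,15,10; δ0: rk 6, SNF 1^5·2; δ1: rk 9, SNF 1^9
degree 0: 6−6−0 = 0 → Ȟ^0 ≅ 0
degree 1: 15−9−6 = 0 plus torsion [2] → Ȟ^1 ≅ Z/2
degree 2: 10−0−9 = 1 → Ȟ^2 ≅ Z

Ȟ^0(U;F) ≅ 0; Ȟ^1(U;F) ≅ Z/2; Ȟ^2(U;F) ≅ Z


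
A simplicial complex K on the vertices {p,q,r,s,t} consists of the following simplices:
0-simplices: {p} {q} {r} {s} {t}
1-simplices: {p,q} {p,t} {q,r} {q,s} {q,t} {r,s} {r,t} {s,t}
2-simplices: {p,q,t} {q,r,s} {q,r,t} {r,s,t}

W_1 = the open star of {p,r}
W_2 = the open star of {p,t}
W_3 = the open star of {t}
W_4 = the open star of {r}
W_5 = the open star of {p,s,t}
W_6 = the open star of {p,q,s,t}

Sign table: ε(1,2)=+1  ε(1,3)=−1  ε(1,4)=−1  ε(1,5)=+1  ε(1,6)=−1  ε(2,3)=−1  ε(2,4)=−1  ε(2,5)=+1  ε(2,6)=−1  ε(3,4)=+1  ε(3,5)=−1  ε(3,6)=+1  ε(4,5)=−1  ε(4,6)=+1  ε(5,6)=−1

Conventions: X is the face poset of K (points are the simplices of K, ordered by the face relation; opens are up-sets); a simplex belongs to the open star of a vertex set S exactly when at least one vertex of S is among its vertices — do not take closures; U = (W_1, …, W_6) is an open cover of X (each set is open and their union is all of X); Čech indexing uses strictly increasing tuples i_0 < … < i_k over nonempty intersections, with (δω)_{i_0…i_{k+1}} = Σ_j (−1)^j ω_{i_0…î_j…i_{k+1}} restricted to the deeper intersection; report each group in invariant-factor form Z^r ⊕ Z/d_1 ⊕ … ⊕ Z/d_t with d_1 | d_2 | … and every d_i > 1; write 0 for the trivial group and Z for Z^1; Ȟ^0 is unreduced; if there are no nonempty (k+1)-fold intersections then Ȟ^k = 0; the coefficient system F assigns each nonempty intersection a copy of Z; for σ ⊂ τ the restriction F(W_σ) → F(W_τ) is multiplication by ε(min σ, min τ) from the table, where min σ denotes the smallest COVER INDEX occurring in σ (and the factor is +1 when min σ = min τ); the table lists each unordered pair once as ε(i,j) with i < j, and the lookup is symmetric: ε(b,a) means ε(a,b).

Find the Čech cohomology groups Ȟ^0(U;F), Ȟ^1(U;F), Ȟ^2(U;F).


nonempty overlaps:
  W1={{p},{r},{p,q},{p,t},{q,r},{r,s},{r,t},{p,q,t},{q,r,s},{q,r,t},{r,s,t}} W2={{p},{t},{p,q},{p,t},{q,t},{r,t},{s,t},{p,q,t},{q,r,t},{r,s,t}} W3={{t},{p,t},{q,t},{r,t},{s,t},{p,q,t},{q,r,t},{r,s,t}} W4={{r},{q,r},{r,s},{r,t},{q,r,s},{q,r,t},{r,s,t}} W5={{p},{s},{t},{p,q},{p,t},{q,s},{q,t},{r,s},{r,t},{s,t},{p,q,t},{q,r,s},{q,r,t},{r,s,t}} W6={{p},{q},{s},{t},{p,q},{p,t},{q,r},{q,s},{q,t},{r,s},{r,t},{s,t},{p,q,t},{q,r,s},{q,r,t},{r,s,t}}
  W12={{p},{p,q},{p,t},{r,t},{p,q,t},{q,r,t},{r,s,t}} W13={{p,t},{r,t},{p,q,t},{q,r,t},{r,s,t}} W14={{r},{q,r},{r,s},{r,t},{q,r,s},{q,r,t},{r,s,t}} W15={{p},{p,q},{p,t},{r,s},{r,t},{p,q,t},{q,r,s},{q,r,t},{r,s,t}} W16={{p},{p,q},{p,t},{q,r},{r,s},{r,t},{p,q,t},{q,r,s},{q,r,t},{r,s,t}} W23={{t},{p,t},{q,t},{r,t},{s,t},{p,q,t},{q,r,t},{r,s,t}} W24={{r,t},{q,r,t},{r,s,t}} W25={{p},{t},{p,q},{p,t},{q,t},{r,t},{s,t},{p,q,t},{q,r,t},{r,s,t}} W26={{p},{t},{p,q},{p,t},{q,t},{r,t},{s,t},{p,q,t},{q,r,t},{r,s,t}} W34={{r,t},{q,r,t},{r,s,t}} W35={{t},{p,t},{q,t},{r,t},{s,t},{p,q,t},{q,r,t},{r,s,t}} W36={{t},{p,t},{q,t},{r,t},{s,t},{p,q,t},{q,r,t},{r,s,t}} W45={{r,s},{r,t},{q,r,s},{q,r,t},{r,s,t}} W46={{q,r},{r,s},{r,t},{q,r,s},{q,r,t},{r,s,t}} W56={{p},{s},{t},{p,q},{p,t},{q,s},{q,t},{r,s},{r,t},{s,t},{p,q,t},{q,r,s},{q,r,t},{r,s,t}}
  W123={{p,t},{r,t},{p,q,t},{q,r,t},{r,s,t}} W124={{r,t},{q,r,t},{r,s,t}} W125={{p},{p,q},{p,t},{r,t},{p,q,t},{q,r,t},{r,s,t}} W126={{p},{p,q},{p,t},{r,t},{p,q,t},{q,r,t},{r,s,t}} W134={{r,t},{q,r,t},{r,s,t}} W135={{p,t},{r,t},{p,q,t},{q,r,t},{r,s,t}} W136={{p,t},{r,t},{p,q,t},{q,r,t},{r,s,t}} W145={{r,s},{r,t},{q,r,s},{q,r,t},{r,s,t}} W146={{q,r},{r,s},{r,t},{q,r,s},{q,r,t},{r,s,t}} W156={{p},{p,q},{p,t},{r,s},{r,t},{p,q,t},{q,r,s},{q,r,t},{r,s,t}} W234={{r,t},{q,r,t},{r,s,t}} W235={{t},{p,t},{q,t},{r,t},{s,t},{p,q,t},{q,r,t},{r,s,t}} W236={{t},{p,t},{q,t},{r,t},{s,t},{p,q,t},{q,r,t},{r,s,t}} W245={{r,t},{q,r,t},{r,s,t}} W246={{r,t},{q,r,t},{r,s,t}} W256={{p},{t},{p,q},{p,t},{q,t},{r,t},{s,t},{p,q,t},{q,r,t},{r,s,t}} W345={{r,t},{q,r,t},{r,s,t}} W346={{r,t},{q,r,t},{r,s,t}} W356={{t},{p,t},{q,t},{r,t},{s,t},{p,q,t},{q,r,t},{r,s,t}} W456={{r,s},{r,t},{q,r,s},{q,r,t},{r,s,t}}
  W1234={{r,t},{q,r,t},{r,s,t}} W1235={{p,t},{r,t},{p,q,t},{q,r,t},{r,s,t}} W1236={{p,t},{r,t},{p,q,t},{q,r,t},{r,s,t}} W1245={{r,t},{q,r,t},{r,s,t}} W1246={{r,t},{q,r,t},{r,s,t}} W1256={{p},{p,q},{p,t},{r,t},{p,q,t},{q,r,t},{r,s,t}} W1345={{r,t},{q,r,t},{r,s,t}} W1346={{r,t},{q,r,t},{r,s,t}} W1356={{p,t},{r,t},{p,q,t},{q,r,t},{r,s,t}} W1456={{r,s},{r,t},{q,r,s},{q,r,t},{r,s,t}} W2345={{r,t},{q,r,t},{r,s,t}} W2346={{r,t},{q,r,t},{r,s,t}} W2356={{t},{p,t},{q,t},{r,t},{s,t},{p,q,t},{q,r,t},{r,s,t}} W2456={{r,t},{q,r,t},{r,s,t}} W3456={{r,t},{q,r,t},{r,s,t}}
  W12345={{r,t},{q,r,t},{r,s,t}} W12346={{r,t},{q,r,t},{r,s,t}} W12356={{p,t},{r,t},{p,q,t},{q,r,t},{r,s,t}} W12456={{r,t},{q,r,t},{r,s,t}} W13456={{r,t},{q,r,t},{r,s,t}} W23456={{r,t},{q,r,t},{r,s,t}}
  W123456={{r,t},{q,r,t},{r,s,t}}
C dims 6,15,20,15; δ0: rk 5, SNF 1^5; δ1: rk 10, SNF 1^10; δ2: rk 10, SNF 1^10
degree 0: 6−5−0 = 1 → Ȟ^0 ≅ Z
degree 1: 15−10−5 = 0 → Ȟ^1 ≅ 0
degree 2: 20−10−10 = 0 → Ȟ^2 ≅ 0

Ȟ^0 = Z,  Ȟ^1 = 0,  Ȟ^2 = 0


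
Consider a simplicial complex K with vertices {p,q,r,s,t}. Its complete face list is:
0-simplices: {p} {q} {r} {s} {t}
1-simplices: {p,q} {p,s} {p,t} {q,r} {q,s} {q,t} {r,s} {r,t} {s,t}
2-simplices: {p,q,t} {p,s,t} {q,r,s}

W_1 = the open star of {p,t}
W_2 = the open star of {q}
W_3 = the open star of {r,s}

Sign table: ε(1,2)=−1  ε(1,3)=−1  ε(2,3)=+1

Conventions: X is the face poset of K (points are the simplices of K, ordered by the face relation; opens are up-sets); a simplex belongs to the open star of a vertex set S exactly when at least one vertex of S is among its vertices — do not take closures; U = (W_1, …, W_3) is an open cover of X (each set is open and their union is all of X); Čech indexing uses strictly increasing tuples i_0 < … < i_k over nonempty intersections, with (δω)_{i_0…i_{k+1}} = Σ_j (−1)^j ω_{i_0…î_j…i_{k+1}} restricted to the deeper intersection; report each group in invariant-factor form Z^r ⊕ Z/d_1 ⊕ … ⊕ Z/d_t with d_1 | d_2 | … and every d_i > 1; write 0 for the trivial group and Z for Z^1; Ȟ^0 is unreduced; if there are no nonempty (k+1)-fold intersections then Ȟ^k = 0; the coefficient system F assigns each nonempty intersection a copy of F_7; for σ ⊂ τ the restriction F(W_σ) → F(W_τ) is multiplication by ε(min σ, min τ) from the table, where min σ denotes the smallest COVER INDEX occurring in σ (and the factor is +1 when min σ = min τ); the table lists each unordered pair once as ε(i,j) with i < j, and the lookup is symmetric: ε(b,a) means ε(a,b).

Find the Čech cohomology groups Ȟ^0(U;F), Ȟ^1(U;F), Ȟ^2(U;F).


nerve of the cover:
  W1={{p},{t},{p,q},{p,s},{p,t},{q,t},{r,t},{s,t},{p,q,t},{p,s,t}} W2={{q},{p,q},{q,r},{q,s},{q,t},{p,q,t},{q,r,s}} W3={{r},{s},{p,s},{q,r},{q,s},{r,s},{r,t},{s,t},{p,s,t},{q,r,s}}
  W12={{p,q},{q,t},{p,q,t}} W13={{p,s},{r,t},{s,t},{p,s,t}} W23={{q,r},{q,s},{q,r,s}}
C dims 3,3; δ0: rk_F7 2
Ȟ^0 = (3 − 2) − 0 = 1, so Ȟ^0 ≅ Z/7
Ȟ^1 = (3 − 0) − 2 = 1, so Ȟ^1 ≅ Z/7
Ȟ^2 = (0 − 0) − 0 = 0, so Ȟ^2 ≅ 0

Ȟ^0(U;F) ≅ Z/7,  Ȟ^1(U;F) ≅ Z/7,  Ȟ^2(U;F) ≅ 0


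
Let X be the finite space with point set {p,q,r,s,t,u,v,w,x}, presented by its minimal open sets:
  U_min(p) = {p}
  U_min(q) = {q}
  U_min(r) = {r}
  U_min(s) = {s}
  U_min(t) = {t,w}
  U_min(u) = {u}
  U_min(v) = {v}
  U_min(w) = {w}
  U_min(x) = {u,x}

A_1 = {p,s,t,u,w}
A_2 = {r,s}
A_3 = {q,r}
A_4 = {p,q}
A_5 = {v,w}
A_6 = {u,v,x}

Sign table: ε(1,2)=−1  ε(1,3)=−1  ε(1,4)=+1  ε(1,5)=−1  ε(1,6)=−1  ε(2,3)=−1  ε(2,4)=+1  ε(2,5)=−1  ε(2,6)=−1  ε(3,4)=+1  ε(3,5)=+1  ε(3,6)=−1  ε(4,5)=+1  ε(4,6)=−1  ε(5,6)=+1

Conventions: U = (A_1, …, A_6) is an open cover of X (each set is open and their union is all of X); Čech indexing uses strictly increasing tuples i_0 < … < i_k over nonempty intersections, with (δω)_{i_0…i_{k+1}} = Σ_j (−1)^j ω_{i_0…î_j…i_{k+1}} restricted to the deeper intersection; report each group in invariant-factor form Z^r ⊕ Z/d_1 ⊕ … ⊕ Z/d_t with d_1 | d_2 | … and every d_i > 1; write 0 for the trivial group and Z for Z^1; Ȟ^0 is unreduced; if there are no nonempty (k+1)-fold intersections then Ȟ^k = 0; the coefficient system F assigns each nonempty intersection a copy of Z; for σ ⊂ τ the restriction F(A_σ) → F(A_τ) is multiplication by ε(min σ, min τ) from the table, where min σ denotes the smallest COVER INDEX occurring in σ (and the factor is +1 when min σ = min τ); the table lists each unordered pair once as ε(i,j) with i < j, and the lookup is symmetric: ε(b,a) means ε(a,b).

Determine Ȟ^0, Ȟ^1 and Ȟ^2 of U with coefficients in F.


nerve simplices:
  A12={s} A14={p} A15={w} A16={u} A23={r} A34={q} A56={v}
C dims 6,7; δ0: rk 5, SNF 1^5
degree 0: 6−5−0 = 1 → Ȟ^0 ≅ Z
degree 1: 7−0−5 = 2 → Ȟ^1 ≅ Z^2
degree 2: 0−0−0 = 0 → Ȟ^2 ≅ 0

Ȟ^0(U;F) ≅ Z, Ȟ^1(U;F) ≅ Z^2 and Ȟ^2(U;F) ≅ 0


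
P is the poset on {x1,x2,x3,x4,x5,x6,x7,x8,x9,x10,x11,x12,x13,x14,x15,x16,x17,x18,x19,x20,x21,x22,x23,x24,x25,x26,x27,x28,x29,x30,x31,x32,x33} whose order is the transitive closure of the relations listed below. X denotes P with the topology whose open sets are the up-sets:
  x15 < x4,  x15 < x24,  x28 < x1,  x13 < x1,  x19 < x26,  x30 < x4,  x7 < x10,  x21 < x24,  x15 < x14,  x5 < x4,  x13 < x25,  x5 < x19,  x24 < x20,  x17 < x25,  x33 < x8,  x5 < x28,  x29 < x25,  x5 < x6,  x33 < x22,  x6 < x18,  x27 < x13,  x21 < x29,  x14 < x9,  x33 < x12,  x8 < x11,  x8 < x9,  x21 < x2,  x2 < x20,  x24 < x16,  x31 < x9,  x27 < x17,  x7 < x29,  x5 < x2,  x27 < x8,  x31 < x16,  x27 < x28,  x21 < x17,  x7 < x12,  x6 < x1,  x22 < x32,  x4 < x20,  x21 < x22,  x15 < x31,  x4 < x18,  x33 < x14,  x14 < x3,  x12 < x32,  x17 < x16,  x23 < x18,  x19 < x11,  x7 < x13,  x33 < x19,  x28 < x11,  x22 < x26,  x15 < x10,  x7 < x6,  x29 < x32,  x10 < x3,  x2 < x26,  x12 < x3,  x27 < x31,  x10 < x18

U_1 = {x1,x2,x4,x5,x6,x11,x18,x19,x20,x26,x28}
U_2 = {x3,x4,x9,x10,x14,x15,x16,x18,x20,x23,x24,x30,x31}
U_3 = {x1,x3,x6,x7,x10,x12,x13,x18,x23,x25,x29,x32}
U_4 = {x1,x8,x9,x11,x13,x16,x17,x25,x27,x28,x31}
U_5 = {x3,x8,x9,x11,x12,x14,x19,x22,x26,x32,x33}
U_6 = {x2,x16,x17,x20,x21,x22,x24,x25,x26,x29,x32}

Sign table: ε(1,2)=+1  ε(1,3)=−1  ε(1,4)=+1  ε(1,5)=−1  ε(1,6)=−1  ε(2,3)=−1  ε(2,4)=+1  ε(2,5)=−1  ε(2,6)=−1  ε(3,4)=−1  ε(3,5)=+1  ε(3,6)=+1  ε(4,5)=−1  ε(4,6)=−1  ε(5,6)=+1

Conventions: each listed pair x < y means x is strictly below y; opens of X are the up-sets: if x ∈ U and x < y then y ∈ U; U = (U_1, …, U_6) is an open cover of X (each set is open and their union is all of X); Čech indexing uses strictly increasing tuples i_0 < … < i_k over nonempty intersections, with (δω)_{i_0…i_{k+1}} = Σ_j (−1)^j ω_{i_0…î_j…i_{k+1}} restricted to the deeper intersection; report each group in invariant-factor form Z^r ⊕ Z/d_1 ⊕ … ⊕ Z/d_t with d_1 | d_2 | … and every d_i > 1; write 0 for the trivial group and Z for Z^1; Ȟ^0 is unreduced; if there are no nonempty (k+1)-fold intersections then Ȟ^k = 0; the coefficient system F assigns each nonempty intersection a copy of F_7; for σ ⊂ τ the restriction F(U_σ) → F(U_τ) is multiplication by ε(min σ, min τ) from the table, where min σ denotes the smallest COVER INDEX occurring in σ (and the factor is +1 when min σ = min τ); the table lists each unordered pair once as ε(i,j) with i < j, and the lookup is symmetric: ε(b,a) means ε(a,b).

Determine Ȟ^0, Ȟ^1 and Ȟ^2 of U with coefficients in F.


Ȟ^0 = Z/7, Ȟ^1 = 0 and Ȟ^2 = 0

nerve of the cover:
  U12={x4,x18,x20} U13={x1,x6,x18} U14={x1,x11,x28} U15={x11,x19,x26} U16={x2,x20,x26} U23={x3,x10,x18,x23} U24={x9,x16,x31} U25={x3,x9,x14} U26={x16,x20,x24} U34={x1,x13,x25} U35={x3,x12,x32} U36={x25,x29,x32} U45={x8,x9,x11} U46={x16,x17,x25} U56={x22,x26,x32}
  U123={x18} U126={x20} U134={x1} U145={x11} U156={x26} U235={x3} U245={x9} U246={x16} U346={x25} U356={x32}
C dims 6,15,10; δ0: rk_F7 5; δ1: rk_F7 10
Ȟ^0 = (6 − 5) − 0 = 1, so Ȟ^0 ≅ Z/7
Ȟ^1 = (15 − 10) − 5 = 0, so Ȟ^1 ≅ 0
Ȟ^2 = (10 − 0) − 10 = 0, so Ȟ^2 ≅ 0
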